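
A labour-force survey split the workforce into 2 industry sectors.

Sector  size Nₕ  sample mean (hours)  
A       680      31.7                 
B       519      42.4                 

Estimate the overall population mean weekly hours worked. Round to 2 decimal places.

36.33

x̄_st = (Σ Nₕx̄ₕ) / (Σ Nₕ) = (680·31.7 + 519·42.4) / 1199
= 43561.6 / 1199 = 36.3316... → 36.33.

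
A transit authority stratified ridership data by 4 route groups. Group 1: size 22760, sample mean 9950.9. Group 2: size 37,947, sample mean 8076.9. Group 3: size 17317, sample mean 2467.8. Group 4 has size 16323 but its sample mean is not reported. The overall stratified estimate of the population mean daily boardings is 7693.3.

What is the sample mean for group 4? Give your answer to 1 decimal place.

9197.3

Σ Nₕx̄ₕ = N·μ, so 16323·x̄_4 = 94347·7693.3 − (22760·9950.9 + 37947·8076.9 + 17317·2467.8).
= 725839775.1 − 575711500.9 = 150128274.2.
x̄_4 = 150128274.2 / 16323 = 9197.346... → 9197.3.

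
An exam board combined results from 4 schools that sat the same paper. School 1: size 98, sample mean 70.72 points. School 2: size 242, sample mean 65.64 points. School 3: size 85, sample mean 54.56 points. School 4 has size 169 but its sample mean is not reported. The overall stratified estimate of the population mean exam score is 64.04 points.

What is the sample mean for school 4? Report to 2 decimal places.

N = 98 + 242 + 85 + 169 = 594.
Overall total = μ·N = 64.04·594 = 38039.76.
Subtract the known strata: 98·70.72 + 242·65.64 + 85·54.56 = 27453.04.
Remaining total for school 4: 38039.76 − 27453.04 = 10586.72.
Divide by its size: 10586.72 / 169 = 62.6433... → 62.64.

62.64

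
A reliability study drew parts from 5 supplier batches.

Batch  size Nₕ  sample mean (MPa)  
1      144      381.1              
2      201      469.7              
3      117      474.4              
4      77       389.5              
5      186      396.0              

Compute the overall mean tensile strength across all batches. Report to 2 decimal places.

N = 725; weights Wₕ = Nₕ/N = (0.1986, 0.2772, 0.1614, 0.1062, 0.2566).
x̄_st = Σ Wₕ·x̄ₕ = 0.1986·381.1 + 0.2772·469.7 + 0.1614·474.4 + 0.1062·389.5 + 0.2566·396.0 ≈ 425.4350...
→ 425.44.

425.44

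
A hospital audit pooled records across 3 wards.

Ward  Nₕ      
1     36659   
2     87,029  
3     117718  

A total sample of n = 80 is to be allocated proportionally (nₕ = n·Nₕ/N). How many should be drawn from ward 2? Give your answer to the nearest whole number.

29

Share of ward 2 = 87029/241406 = 0.36051.
Allocate 80 × 0.36051 = 28.841... → 29.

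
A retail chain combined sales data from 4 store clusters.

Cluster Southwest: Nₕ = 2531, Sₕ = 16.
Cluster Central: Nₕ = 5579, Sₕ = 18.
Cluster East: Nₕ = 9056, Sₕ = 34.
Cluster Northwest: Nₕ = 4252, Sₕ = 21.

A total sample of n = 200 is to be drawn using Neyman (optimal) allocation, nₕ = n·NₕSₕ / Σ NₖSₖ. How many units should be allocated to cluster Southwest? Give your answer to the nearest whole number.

15

Southwest: NₕSₕ = 2531·16 = 40496
Central: NₕSₕ = 5579·18 = 100422
East: NₕSₕ = 9056·34 = 307904
Northwest: NₕSₕ = 4252·21 = 89292
Σ NₕSₕ = 538114.
n_Southwest = 200·40496/538114 = 15.051... → 15.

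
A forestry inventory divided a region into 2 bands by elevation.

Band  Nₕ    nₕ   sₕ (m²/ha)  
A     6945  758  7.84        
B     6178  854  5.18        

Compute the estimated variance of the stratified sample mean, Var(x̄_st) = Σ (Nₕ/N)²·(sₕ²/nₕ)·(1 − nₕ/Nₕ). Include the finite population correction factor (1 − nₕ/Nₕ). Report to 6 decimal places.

0.026233

N = 13123; Wₕ = Nₕ/N.
band A: (6945/13123)²·7.84²/758·(1 − 758/6945) = 0.020232476
band B: (6178/13123)²·5.18²/854·(1 − 854/6178) = 0.006000968
Sum = 0.026233444 → 0.026233.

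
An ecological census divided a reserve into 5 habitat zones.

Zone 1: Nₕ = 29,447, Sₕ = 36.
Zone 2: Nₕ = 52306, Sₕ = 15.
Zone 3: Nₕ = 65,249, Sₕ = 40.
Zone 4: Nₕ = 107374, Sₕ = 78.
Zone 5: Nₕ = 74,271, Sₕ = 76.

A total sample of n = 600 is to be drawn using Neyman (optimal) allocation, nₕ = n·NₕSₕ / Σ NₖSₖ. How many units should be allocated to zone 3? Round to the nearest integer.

Σ NₕSₕ = 29447·36 + 52306·15 + 65249·40 + 107374·78 + 74271·76 = 18474410.
Share for 3: 2609960/18474410 = 0.14127.
n_3 = 600 × 0.14127 = 84.765... → 85.

85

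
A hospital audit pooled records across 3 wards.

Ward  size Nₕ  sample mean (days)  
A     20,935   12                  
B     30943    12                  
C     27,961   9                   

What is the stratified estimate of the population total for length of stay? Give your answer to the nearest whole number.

Population total = Σ Nₕ·x̄ₕ (each stratum's size times its mean).
20935·12 + 30943·12 + 27961·9 = 251220 + 371316 + 251649 = 874185.

874185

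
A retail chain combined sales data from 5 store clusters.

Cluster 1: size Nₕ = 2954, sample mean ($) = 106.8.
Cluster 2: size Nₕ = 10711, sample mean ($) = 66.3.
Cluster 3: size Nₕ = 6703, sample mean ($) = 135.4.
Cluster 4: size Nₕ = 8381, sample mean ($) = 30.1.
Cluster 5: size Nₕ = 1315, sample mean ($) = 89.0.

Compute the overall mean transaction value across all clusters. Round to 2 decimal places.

x̄_st = (Σ Nₕx̄ₕ) / (Σ Nₕ) = (2954·106.8 + 10711·66.3 + 6703·135.4 + 8381·30.1 + 1315·89.0) / 30064
= 2302515.8 / 30064 = 76.5871... → 76.59.

76.59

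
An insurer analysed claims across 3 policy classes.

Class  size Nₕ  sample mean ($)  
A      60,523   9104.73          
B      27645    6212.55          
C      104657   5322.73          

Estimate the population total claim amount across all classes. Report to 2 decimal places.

1279852472.15

Population total = Σ Nₕ·x̄ₕ (each stratum's size times its mean).
60523·9104.73 + 27645·6212.55 + 104657·5322.73 = 551045573.79 + 171745944.75 + 557060953.61 = 1279852472.15.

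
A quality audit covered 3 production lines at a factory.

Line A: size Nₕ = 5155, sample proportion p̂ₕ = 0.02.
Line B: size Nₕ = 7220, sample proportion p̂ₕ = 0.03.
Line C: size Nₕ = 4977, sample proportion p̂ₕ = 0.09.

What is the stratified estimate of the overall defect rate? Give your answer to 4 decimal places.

0.0442

Wₕ = Nₕ/N with N = 17352: 0.2971, 0.4161, 0.2868.
p̂_st = 0.2971·0.02 + 0.4161·0.03 + 0.2868·0.09 ≈ 0.044239... → 0.0442.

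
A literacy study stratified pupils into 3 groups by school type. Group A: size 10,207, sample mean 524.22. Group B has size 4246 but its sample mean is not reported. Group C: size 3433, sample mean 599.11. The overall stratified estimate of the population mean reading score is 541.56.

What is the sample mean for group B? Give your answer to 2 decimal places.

536.71

Σ Nₕx̄ₕ = N·μ, so 4246·x̄_B = 17886·541.56 − (10207·524.22 + 3433·599.11).
= 9686342.16 − 7407458.17 = 2278883.99.
x̄_B = 2278883.99 / 4246 = 536.7131... → 536.71.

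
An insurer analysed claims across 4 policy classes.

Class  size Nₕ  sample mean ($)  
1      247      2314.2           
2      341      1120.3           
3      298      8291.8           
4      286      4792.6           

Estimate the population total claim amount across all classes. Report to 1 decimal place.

Population total = Σ Nₕ·x̄ₕ (each stratum's size times its mean).
247·2314.2 + 341·1120.3 + 298·8291.8 + 286·4792.6 = 571607.4 + 382022.3 + 2470956.4 + 1370683.6 = 4795269.7.

4795269.7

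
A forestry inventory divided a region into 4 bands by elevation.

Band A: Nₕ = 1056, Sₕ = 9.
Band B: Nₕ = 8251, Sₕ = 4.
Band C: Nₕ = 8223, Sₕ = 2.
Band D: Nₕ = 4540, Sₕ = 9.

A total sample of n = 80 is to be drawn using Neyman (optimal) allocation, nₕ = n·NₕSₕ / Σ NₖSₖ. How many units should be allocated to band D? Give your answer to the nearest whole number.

33

Σ NₕSₕ = 1056·9 + 8251·4 + 8223·2 + 4540·9 = 99814.
Share for D: 40860/99814 = 0.40936.
n_D = 80 × 0.40936 = 32.749... → 33.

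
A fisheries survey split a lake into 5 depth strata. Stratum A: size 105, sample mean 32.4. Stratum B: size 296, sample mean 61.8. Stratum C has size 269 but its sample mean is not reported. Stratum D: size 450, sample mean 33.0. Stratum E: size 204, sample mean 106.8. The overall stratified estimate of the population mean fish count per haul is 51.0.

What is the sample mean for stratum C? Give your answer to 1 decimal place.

34.2

N = 105 + 296 + 269 + 450 + 204 = 1324.
Overall total = μ·N = 51.0·1324 = 67524.
Subtract the known strata: 105·32.4 + 296·61.8 + 450·33.0 + 204·106.8 = 58332.
Remaining total for stratum C: 67524 − 58332 = 9192.
Divide by its size: 9192 / 269 = 34.171... → 34.2.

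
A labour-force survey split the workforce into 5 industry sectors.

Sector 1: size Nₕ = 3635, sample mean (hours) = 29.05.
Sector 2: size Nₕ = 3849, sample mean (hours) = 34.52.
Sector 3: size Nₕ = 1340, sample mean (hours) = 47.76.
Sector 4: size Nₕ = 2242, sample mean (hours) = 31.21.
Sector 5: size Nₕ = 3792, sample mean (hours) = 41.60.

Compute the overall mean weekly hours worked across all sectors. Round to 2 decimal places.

N = 3635 + 3849 + 1340 + 2242 + 3792 = 14858.
The stratified mean weights each stratum mean by its population share Nₕ/N.
Σ Nₕx̄ₕ = 3635·29.05 + 3849·34.52 + 1340·47.76 + 2242·31.21 + 3792·41.60 = 105596.75 + 132867.48 + 63998.4 + 69972.82 + 157747.2 = 530182.65.
Divide by N: 530182.65 / 14858 = 35.6833... → 35.68.

35.68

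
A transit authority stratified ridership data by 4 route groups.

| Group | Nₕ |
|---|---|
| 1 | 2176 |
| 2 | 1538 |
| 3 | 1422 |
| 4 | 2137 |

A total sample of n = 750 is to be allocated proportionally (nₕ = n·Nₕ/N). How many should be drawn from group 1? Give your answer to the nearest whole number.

N = 2176 + 1538 + 1422 + 2137 = 7273.
n_1 = 750·2176/7273 = 224.392... → 224.

224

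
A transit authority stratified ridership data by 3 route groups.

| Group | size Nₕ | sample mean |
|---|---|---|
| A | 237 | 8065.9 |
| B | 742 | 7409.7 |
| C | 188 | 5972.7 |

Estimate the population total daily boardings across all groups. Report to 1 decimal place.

Population total = Σ Nₕ·x̄ₕ (each stratum's size times its mean).
237·8065.9 + 742·7409.7 + 188·5972.7 = 1911618.3 + 5497997.4 + 1122867.6 = 8532483.3.

8532483.3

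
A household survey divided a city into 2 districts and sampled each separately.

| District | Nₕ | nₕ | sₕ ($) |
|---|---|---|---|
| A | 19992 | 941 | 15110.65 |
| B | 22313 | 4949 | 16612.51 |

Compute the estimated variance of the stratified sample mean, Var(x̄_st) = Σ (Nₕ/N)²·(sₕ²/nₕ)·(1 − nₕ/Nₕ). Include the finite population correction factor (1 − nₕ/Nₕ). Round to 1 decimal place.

N = 42305; Wₕ = Nₕ/N.
district A: (19992/42305)²·15110.65²/941·(1 − 941/19992) = 51637.7476
district B: (22313/42305)²·16612.51²/4949·(1 − 4949/22313) = 12071.9492
Sum = 63709.6969 → 63709.7.

63709.7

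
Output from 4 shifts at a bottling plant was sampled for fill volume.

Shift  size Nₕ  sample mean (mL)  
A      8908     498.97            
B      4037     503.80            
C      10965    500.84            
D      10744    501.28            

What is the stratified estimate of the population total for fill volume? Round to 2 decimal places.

17356128.28

A: 8908·498.97 = 4444824.76
B: 4037·503.80 = 2033840.6
C: 10965·500.84 = 5491710.6
D: 10744·501.28 = 5385752.32
τ̂ = Σ Nₕx̄ₕ = 17356128.28.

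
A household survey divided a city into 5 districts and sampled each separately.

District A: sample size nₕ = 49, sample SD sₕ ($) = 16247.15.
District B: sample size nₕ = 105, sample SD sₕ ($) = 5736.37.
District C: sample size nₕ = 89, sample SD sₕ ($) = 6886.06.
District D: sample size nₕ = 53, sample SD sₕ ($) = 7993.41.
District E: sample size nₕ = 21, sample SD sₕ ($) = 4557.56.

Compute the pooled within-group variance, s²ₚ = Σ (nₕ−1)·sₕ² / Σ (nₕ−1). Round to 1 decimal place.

76934253.3

Degrees of freedom: 48 + 104 + 88 + 52 + 20 = 312.
Σ(nₕ−1)sₕ² = 48·263969883.1225 + 104·32905940.7769 + 88·47417822.3236 + 52·63894603.4281 + 20·20771353.1536 = 24003487036.4876.
s²ₚ = 24003487036.4876 / 312 = 76934253.322... → 76934253.3.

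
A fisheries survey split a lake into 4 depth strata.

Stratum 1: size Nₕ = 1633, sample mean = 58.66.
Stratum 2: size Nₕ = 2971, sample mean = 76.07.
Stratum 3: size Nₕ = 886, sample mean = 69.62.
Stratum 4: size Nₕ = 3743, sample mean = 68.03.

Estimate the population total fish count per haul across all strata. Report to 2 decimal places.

Estimate total by summing Nₕ·x̄ₕ over strata.
1633·58.66 + 2971·76.07 + 886·69.62 + 3743·68.03 = 95791.78 + 226003.97 + 61683.32 + 254636.29 = 638115.36.

638115.36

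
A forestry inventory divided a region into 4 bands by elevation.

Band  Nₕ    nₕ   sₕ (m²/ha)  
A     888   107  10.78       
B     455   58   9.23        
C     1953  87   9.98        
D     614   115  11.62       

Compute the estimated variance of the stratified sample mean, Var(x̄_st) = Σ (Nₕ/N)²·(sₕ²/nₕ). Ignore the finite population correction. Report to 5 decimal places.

N = 3910. Term for each stratum: Wₕ²sₕ²/nₕ.
Var(x̄_st) = 0.05601781 + 0.01989045 + 0.28562275 + 0.02895327 = 0.39048429 → 0.39048.

0.39048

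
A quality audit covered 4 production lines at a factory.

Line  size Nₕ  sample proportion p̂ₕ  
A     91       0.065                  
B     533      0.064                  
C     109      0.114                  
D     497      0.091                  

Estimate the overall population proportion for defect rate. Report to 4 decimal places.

0.0794

N = 91 + 533 + 109 + 497 = 1230.
Overall proportion = Σ (Nₕ/N)·p̂ₕ.
Σ Nₕp̂ₕ = 5.915 + 34.112 + 12.426 + 45.227 = 97.68.
97.68 / 1230 = 0.079415... → 0.0794.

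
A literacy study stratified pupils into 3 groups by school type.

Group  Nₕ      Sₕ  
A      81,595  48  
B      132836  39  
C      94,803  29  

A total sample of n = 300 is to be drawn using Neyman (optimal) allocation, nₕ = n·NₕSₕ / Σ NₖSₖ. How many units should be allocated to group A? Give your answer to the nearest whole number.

99

A: NₕSₕ = 81595·48 = 3916560
B: NₕSₕ = 132836·39 = 5180604
C: NₕSₕ = 94803·29 = 2749287
Σ NₕSₕ = 11846451.
n_A = 300·3916560/11846451 = 99.183... → 99.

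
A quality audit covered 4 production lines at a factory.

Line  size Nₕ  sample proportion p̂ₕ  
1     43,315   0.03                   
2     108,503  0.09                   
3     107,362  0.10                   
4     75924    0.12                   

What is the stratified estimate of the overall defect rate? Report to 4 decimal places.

0.0922

Wₕ = Nₕ/N with N = 335104: 0.1293, 0.3238, 0.3204, 0.2266.
p̂_st = 0.1293·0.03 + 0.3238·0.09 + 0.3204·0.10 + 0.2266·0.12 ≈ 0.092245... → 0.0922.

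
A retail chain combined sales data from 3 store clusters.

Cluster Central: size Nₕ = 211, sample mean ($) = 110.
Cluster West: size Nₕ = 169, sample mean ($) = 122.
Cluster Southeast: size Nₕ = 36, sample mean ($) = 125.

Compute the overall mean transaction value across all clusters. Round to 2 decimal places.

N = 416; weights Wₕ = Nₕ/N = (0.5072, 0.4063, 0.0865).
x̄_st = Σ Wₕ·x̄ₕ = 0.5072·110 + 0.4063·122 + 0.0865·125 ≈ 116.1731...
→ 116.17.

116.17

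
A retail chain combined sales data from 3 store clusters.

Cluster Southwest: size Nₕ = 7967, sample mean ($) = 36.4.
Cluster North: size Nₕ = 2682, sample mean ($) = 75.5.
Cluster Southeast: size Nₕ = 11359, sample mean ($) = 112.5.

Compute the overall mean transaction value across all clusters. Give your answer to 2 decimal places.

80.44

x̄_st = (Σ Nₕx̄ₕ) / (Σ Nₕ) = (7967·36.4 + 2682·75.5 + 11359·112.5) / 22008
= 1770377.3 / 22008 = 80.4424... → 80.44.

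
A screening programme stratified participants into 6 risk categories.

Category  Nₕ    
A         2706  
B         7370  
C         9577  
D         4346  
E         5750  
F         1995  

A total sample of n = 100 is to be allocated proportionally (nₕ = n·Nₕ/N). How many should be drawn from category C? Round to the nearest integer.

30

N = 2706 + 7370 + 9577 + 4346 + 5750 + 1995 = 31744.
n_C = 100·9577/31744 = 30.169... → 30.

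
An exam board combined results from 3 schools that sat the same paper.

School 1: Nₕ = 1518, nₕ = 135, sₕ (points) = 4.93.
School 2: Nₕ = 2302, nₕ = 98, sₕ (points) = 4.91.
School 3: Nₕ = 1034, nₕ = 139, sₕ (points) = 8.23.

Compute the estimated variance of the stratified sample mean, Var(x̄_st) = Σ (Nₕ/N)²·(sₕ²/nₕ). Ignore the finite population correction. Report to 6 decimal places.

0.095048

N = 4854; Wₕ = Nₕ/N.
school 1: (1518/4854)²·4.93²/135 = 0.017607758
school 2: (2302/4854)²·4.91²/98 = 0.055328386
school 3: (1034/4854)²·8.23²/139 = 0.022111917
Sum = 0.095048062 → 0.095048.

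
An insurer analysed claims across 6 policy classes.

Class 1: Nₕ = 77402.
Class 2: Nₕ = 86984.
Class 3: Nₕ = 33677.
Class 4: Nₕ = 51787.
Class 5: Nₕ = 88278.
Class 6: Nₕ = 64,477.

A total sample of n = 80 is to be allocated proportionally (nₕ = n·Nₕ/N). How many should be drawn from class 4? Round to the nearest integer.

10

Share of class 4 = 51787/402605 = 0.12863.
Allocate 80 × 0.12863 = 10.290... → 10.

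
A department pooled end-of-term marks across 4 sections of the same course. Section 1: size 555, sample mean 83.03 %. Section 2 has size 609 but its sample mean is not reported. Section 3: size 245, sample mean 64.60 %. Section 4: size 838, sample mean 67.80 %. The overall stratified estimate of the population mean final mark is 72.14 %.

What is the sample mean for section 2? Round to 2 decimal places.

71.22

N = 555 + 609 + 245 + 838 = 2247.
Overall total = μ·N = 72.14·2247 = 162098.58.
Subtract the known strata: 555·83.03 + 245·64.60 + 838·67.80 = 118725.05.
Remaining total for section 2: 162098.58 − 118725.05 = 43373.53.
Divide by its size: 43373.53 / 609 = 71.2209... → 71.22.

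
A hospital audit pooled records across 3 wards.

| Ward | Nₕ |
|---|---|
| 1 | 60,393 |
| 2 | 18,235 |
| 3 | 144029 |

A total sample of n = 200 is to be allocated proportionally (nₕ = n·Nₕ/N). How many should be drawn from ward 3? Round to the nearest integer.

Share of ward 3 = 144029/222657 = 0.64686.
Allocate 200 × 0.64686 = 129.373... → 129.

129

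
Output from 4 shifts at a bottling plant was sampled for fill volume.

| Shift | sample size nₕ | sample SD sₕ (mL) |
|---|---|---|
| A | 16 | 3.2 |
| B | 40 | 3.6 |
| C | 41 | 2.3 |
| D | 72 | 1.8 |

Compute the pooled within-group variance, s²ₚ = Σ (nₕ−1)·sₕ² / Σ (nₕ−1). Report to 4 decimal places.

A: (16−1)·3.2² = 15·10.24 = 153.6
B: (40−1)·3.6² = 39·12.96 = 505.44
C: (41−1)·2.3² = 40·5.29 = 211.6
D: (72−1)·1.8² = 71·3.24 = 230.04
Numerator = 1100.68; denominator = Σ(nₕ−1) = 165.
s²ₚ = 1100.68/165 = 6.670788... → 6.6708.

6.6708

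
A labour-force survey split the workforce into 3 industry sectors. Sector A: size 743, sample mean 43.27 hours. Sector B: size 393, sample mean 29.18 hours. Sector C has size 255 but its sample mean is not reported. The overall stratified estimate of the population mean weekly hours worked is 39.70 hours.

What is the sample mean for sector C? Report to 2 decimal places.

Σ Nₕx̄ₕ = N·μ, so 255·x̄_C = 1391·39.70 − (743·43.27 + 393·29.18).
= 55222.7 − 43617.35 = 11605.35.
x̄_C = 11605.35 / 255 = 45.5112... → 45.51.

45.51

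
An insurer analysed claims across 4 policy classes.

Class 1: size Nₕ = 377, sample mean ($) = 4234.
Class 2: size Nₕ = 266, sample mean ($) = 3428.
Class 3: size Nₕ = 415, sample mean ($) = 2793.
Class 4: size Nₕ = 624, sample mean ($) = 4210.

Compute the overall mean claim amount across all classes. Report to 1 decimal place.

3742.1

x̄_st = (Σ Nₕx̄ₕ) / (Σ Nₕ) = (377·4234 + 266·3428 + 415·2793 + 624·4210) / 1682
= 6294201 / 1682 = 3742.093... → 3742.1.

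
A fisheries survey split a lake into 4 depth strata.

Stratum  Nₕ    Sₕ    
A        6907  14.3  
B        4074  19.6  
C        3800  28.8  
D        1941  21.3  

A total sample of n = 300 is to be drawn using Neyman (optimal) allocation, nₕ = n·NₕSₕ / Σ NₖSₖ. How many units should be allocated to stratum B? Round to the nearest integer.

Σ NₕSₕ = 6907·14.3 + 4074·19.6 + 3800·28.8 + 1941·21.3 = 329403.8.
Share for B: 79850.4/329403.8 = 0.24241.
n_B = 300 × 0.24241 = 72.723... → 73.

73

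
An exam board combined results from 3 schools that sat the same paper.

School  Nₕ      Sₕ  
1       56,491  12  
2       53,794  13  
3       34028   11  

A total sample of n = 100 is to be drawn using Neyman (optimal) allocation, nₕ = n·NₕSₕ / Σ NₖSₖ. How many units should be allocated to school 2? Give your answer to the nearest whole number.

1: NₕSₕ = 56491·12 = 677892
2: NₕSₕ = 53794·13 = 699322
3: NₕSₕ = 34028·11 = 374308
Σ NₕSₕ = 1751522.
n_2 = 100·699322/1751522 = 39.927... → 40.

40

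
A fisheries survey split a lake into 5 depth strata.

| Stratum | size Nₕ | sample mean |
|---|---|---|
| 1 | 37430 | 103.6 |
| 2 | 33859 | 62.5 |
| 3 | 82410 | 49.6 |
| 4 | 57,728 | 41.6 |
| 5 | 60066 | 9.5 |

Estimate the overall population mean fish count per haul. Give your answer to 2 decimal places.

48.08

x̄_st = (Σ Nₕx̄ₕ) / (Σ Nₕ) = (37430·103.6 + 33859·62.5 + 82410·49.6 + 57728·41.6 + 60066·9.5) / 271493
= 13053583.3 / 271493 = 48.0807... → 48.08.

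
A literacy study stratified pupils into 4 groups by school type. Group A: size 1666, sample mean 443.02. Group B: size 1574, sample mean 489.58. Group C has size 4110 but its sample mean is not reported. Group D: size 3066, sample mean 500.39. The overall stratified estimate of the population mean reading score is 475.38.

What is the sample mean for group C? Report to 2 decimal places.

464.40

Σ Nₕx̄ₕ = N·μ, so 4110·x̄_C = 10416·475.38 − (1666·443.02 + 1574·489.58 + 3066·500.39).
= 4951558.08 − 3042865.98 = 1908692.1.
x̄_C = 1908692.1 / 4110 = 464.4020... → 464.40.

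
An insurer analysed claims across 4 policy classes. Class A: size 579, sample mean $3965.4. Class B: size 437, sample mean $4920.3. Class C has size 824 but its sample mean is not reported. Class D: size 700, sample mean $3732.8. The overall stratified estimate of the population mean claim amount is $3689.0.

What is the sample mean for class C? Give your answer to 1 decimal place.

2804.6

N = 579 + 437 + 824 + 700 = 2540.
Overall total = μ·N = 3689.0·2540 = 9370060.
Subtract the known strata: 579·3965.4 + 437·4920.3 + 700·3732.8 = 7059097.7.
Remaining total for class C: 9370060 − 7059097.7 = 2310962.3.
Divide by its size: 2310962.3 / 824 = 2804.566... → 2804.6.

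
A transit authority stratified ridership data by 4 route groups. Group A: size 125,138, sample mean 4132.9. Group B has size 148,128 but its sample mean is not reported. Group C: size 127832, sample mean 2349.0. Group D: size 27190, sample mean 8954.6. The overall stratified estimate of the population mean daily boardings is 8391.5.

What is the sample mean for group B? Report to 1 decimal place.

N = 125138 + 148128 + 127832 + 27190 = 428288.
Overall total = μ·N = 8391.5·428288 = 3593978752.
Subtract the known strata: 125138·4132.9 + 127832·2349.0 + 27190·8954.6 = 1060935782.2.
Remaining total for group B: 3593978752 − 1060935782.2 = 2533042969.8.
Divide by its size: 2533042969.8 / 148128 = 17100.366... → 17100.4.

17100.4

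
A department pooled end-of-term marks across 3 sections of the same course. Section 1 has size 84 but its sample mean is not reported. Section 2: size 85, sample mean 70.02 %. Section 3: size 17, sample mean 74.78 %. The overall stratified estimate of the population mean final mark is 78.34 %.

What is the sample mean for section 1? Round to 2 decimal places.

87.48

N = 84 + 85 + 17 = 186.
Overall total = μ·N = 78.34·186 = 14571.24.
Subtract the known strata: 85·70.02 + 17·74.78 = 7222.96.
Remaining total for section 1: 14571.24 − 7222.96 = 7348.28.
Divide by its size: 7348.28 / 84 = 87.4795... → 87.48.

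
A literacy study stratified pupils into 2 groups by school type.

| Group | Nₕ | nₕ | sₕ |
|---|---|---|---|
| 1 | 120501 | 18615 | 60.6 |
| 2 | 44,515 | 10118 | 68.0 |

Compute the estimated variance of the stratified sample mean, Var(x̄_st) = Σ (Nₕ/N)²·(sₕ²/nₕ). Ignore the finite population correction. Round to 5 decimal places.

0.13846

N = 165016. Term for each stratum: Wₕ²sₕ²/nₕ.
Var(x̄_st) = 0.10519895 + 0.03325706 = 0.13845600 → 0.13846.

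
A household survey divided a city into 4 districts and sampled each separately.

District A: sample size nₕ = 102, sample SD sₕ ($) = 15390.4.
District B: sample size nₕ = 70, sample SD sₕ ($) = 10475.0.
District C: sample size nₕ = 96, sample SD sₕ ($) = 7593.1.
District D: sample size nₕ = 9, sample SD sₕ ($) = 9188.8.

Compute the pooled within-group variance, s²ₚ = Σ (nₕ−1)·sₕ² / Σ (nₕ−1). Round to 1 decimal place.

A: (102−1)·15390.4² = 101·236864412.16 = 23923305628.16
B: (70−1)·10475.0² = 69·109725625 = 7571068125
C: (96−1)·7593.1² = 95·57655167.61 = 5477240922.95
D: (9−1)·9188.8² = 8·84434045.44 = 675472363.52
Numerator = 37647087039.63; denominator = Σ(nₕ−1) = 273.
s²ₚ = 37647087039.63/273 = 137901417.728... → 137901417.7.

137901417.7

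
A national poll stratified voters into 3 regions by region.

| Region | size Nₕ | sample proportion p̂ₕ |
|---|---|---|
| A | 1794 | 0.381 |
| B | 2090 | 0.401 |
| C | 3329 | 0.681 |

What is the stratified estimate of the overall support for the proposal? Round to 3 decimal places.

0.525

Wₕ = Nₕ/N with N = 7213: 0.2487, 0.2898, 0.4615.
p̂_st = 0.2487·0.381 + 0.2898·0.401 + 0.4615·0.681 ≈ 0.52525... → 0.525.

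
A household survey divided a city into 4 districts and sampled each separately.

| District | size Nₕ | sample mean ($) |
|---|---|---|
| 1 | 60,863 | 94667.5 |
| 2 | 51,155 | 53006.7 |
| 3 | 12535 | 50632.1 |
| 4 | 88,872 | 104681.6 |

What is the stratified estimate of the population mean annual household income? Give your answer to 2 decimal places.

x̄_st = (Σ Nₕx̄ₕ) / (Σ Nₕ) = (60863·94667.5 + 51155·53006.7 + 12535·50632.1 + 88872·104681.6) / 213425
= 18411242319.7 / 213425 = 86265.6311... → 86265.63.

86265.63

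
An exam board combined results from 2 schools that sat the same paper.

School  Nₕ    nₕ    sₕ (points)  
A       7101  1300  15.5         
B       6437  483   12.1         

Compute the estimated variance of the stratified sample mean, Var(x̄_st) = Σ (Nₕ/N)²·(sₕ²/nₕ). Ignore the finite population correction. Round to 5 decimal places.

N = 13538; Wₕ = Nₕ/N.
school A: (7101/13538)²·15.5²/1300 = 0.05084521
school B: (6437/13538)²·12.1²/483 = 0.06853014
Sum = 0.11937535 → 0.11938.

0.11938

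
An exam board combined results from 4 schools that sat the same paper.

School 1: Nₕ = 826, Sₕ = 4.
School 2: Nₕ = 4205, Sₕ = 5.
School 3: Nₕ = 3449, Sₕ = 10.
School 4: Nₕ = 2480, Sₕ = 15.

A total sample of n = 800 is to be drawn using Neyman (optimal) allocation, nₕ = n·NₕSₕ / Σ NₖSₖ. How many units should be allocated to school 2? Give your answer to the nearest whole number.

175

Σ NₕSₕ = 826·4 + 4205·5 + 3449·10 + 2480·15 = 96019.
Share for 2: 21025/96019 = 0.21897.
n_2 = 800 × 0.21897 = 175.174... → 175.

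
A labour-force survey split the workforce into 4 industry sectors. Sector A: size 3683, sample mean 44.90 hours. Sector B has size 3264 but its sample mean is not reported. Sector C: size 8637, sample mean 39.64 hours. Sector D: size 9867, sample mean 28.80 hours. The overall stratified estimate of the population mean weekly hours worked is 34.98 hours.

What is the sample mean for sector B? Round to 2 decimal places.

30.14

Σ Nₕx̄ₕ = N·μ, so 3264·x̄_B = 25451·34.98 − (3683·44.90 + 8637·39.64 + 9867·28.80).
= 890275.98 − 791906.98 = 98369.
x̄_B = 98369 / 3264 = 30.1376... → 30.14.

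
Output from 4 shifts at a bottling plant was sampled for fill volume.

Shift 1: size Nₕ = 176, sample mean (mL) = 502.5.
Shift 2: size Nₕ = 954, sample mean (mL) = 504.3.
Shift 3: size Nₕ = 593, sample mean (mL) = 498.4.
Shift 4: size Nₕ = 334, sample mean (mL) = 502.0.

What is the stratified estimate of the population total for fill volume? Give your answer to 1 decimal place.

1032761.4

1: 176·502.5 = 88440
2: 954·504.3 = 481102.2
3: 593·498.4 = 295551.2
4: 334·502.0 = 167668
τ̂ = Σ Nₕx̄ₕ = 1032761.4.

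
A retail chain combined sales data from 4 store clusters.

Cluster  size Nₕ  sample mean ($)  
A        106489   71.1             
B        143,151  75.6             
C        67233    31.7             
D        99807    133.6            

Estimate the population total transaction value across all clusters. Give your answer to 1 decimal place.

33859084.8

Estimate total by summing Nₕ·x̄ₕ over strata.
106489·71.1 + 143151·75.6 + 67233·31.7 + 99807·133.6 = 7571367.9 + 10822215.6 + 2131286.1 + 13334215.2 = 33859084.8.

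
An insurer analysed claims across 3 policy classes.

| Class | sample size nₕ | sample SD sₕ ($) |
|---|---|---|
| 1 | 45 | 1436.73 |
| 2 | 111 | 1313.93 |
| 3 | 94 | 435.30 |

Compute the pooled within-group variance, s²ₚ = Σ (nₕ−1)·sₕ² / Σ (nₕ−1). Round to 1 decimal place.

1: (45−1)·1436.73² = 44·2064193.0929 = 90824496.0876
2: (111−1)·1313.93² = 110·1726412.0449 = 189905324.939
3: (94−1)·435.30² = 93·189486.09 = 17622206.37
Numerator = 298352027.3966; denominator = Σ(nₕ−1) = 247.
s²ₚ = 298352027.3966/247 = 1207902.945... → 1207902.9.

1207902.9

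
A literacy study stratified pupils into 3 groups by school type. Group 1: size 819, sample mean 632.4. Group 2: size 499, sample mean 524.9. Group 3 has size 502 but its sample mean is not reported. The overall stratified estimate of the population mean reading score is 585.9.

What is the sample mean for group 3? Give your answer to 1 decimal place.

570.7

Σ Nₕx̄ₕ = N·μ, so 502·x̄_3 = 1820·585.9 − (819·632.4 + 499·524.9).
= 1066338 − 779860.7 = 286477.3.
x̄_3 = 286477.3 / 502 = 570.672... → 570.7.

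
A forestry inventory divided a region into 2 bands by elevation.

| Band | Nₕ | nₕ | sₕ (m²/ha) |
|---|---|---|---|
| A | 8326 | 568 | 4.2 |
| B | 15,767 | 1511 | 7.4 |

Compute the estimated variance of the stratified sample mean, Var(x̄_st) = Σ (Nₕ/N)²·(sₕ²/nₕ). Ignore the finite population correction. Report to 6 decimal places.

0.019230

N = 24093; Wₕ = Nₕ/N.
band A: (8326/24093)²·4.2²/568 = 0.003708867
band B: (15767/24093)²·7.4²/1511 = 0.015520845
Sum = 0.019229712 → 0.019230.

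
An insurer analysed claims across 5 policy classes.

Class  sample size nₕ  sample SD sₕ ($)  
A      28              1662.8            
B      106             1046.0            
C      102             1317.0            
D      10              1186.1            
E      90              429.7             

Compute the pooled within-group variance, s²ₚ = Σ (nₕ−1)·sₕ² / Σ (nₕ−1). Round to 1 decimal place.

1189766.2

Degrees of freedom: 27 + 105 + 101 + 9 + 89 = 331.
Σ(nₕ−1)sₕ² = 27·2764903.84 + 105·1094116 + 101·1734489 + 9·1406833.21 + 89·184642.09 = 393812617.58.
s²ₚ = 393812617.58 / 331 = 1189766.216... → 1189766.2.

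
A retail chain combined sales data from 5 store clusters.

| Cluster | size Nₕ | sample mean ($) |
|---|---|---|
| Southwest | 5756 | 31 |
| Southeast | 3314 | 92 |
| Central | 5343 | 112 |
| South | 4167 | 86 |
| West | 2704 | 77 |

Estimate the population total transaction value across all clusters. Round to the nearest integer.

1648310

Estimate total by summing Nₕ·x̄ₕ over strata.
5756·31 + 3314·92 + 5343·112 + 4167·86 + 2704·77 = 178436 + 304888 + 598416 + 358362 + 208208 = 1648310.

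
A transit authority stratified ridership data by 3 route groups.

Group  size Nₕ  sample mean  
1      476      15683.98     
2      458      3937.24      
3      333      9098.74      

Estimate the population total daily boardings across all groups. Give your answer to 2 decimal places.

12298710.82

Population total = Σ Nₕ·x̄ₕ (each stratum's size times its mean).
476·15683.98 + 458·3937.24 + 333·9098.74 = 7465574.48 + 1803255.92 + 3029880.42 = 12298710.82.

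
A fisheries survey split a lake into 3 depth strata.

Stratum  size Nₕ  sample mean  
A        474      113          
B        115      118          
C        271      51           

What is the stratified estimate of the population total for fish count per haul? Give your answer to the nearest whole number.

A: 474·113 = 53562
B: 115·118 = 13570
C: 271·51 = 13821
τ̂ = Σ Nₕx̄ₕ = 80953.

80953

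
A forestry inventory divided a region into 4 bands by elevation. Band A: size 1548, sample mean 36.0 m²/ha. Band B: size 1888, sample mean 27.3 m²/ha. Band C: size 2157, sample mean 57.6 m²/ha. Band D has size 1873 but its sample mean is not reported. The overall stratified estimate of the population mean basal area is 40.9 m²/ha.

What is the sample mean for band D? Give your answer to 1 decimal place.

N = 1548 + 1888 + 2157 + 1873 = 7466.
Overall total = μ·N = 40.9·7466 = 305359.4.
Subtract the known strata: 1548·36.0 + 1888·27.3 + 2157·57.6 = 231513.6.
Remaining total for band D: 305359.4 − 231513.6 = 73845.8.
Divide by its size: 73845.8 / 1873 = 39.426... → 39.4.

39.4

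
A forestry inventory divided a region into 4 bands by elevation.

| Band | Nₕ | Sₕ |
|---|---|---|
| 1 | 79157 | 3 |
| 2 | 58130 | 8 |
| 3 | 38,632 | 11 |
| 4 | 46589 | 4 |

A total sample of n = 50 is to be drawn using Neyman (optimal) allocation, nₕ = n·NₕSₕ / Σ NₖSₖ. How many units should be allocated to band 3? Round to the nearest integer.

Σ NₕSₕ = 79157·3 + 58130·8 + 38632·11 + 46589·4 = 1313819.
Share for 3: 424952/1313819 = 0.32345.
n_3 = 50 × 0.32345 = 16.172... → 16.

16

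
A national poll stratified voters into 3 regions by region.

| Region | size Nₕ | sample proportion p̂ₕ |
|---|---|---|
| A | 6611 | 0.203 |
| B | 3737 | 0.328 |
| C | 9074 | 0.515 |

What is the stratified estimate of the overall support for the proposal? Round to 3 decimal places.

0.373

N = 6611 + 3737 + 9074 = 19422.
Overall proportion = Σ (Nₕ/N)·p̂ₕ.
Σ Nₕp̂ₕ = 1342.033 + 1225.736 + 4673.11 = 7240.879.
7240.879 / 19422 = 0.37282... → 0.373.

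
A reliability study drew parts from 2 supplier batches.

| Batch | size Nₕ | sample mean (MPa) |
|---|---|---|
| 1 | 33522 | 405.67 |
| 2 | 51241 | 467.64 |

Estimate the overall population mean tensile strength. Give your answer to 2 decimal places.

443.13

N = 84763; weights Wₕ = Nₕ/N = (0.3955, 0.6045).
x̄_st = Σ Wₕ·x̄ₕ = 0.3955·405.67 + 0.6045·467.64 ≈ 443.1322...
→ 443.13.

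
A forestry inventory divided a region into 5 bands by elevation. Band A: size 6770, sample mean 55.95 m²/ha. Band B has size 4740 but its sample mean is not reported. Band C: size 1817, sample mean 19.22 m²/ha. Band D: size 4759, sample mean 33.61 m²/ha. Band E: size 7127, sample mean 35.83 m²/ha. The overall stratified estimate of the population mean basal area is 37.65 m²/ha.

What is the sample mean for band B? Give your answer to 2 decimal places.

Σ Nₕx̄ₕ = N·μ, so 4740·x̄_B = 25213·37.65 − (6770·55.95 + 1817·19.22 + 4759·33.61 + 7127·35.83).
= 949269.45 − 829014.64 = 120254.81.
x̄_B = 120254.81 / 4740 = 25.3702... → 25.37.

25.37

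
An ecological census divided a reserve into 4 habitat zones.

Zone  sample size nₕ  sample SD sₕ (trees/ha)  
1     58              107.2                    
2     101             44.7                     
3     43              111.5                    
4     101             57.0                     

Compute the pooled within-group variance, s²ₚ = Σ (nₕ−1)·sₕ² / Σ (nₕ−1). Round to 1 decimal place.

Degrees of freedom: 57 + 100 + 42 + 100 = 299.
Σ(nₕ−1)sₕ² = 57·11491.84 + 100·1998.09 + 42·12432.25 + 100·3249 = 1701898.38.
s²ₚ = 1701898.38 / 299 = 5691.968... → 5692.0.

5692.0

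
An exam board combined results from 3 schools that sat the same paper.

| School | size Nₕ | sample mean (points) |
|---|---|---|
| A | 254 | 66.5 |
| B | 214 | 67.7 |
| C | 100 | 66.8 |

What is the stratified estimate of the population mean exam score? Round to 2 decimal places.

x̄_st = (Σ Nₕx̄ₕ) / (Σ Nₕ) = (254·66.5 + 214·67.7 + 100·66.8) / 568
= 38058.8 / 568 = 67.0049... → 67.00.

67.00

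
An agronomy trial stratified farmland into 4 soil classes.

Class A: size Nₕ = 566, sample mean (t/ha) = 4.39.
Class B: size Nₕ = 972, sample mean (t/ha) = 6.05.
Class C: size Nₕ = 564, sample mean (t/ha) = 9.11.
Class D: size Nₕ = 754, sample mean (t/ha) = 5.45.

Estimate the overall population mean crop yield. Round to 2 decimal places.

N = 566 + 972 + 564 + 754 = 2856.
The stratified mean weights each stratum mean by its population share Nₕ/N.
Σ Nₕx̄ₕ = 566·4.39 + 972·6.05 + 564·9.11 + 754·5.45 = 2484.74 + 5880.6 + 5138.04 + 4109.3 = 17612.68.
Divide by N: 17612.68 / 2856 = 6.1669... → 6.17.

6.17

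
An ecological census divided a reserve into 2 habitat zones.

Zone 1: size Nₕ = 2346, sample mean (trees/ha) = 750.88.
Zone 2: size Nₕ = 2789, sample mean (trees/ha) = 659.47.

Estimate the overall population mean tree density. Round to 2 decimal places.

701.23

x̄_st = (Σ Nₕx̄ₕ) / (Σ Nₕ) = (2346·750.88 + 2789·659.47) / 5135
= 3600826.31 / 5135 = 701.2320... → 701.23.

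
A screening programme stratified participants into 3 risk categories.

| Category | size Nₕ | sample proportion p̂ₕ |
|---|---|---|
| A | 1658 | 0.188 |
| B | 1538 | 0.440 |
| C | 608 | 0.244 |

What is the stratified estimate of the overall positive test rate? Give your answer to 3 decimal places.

0.299

Wₕ = Nₕ/N with N = 3804: 0.4359, 0.4043, 0.1598.
p̂_st = 0.4359·0.188 + 0.4043·0.440 + 0.1598·0.244 ≈ 0.29884... → 0.299.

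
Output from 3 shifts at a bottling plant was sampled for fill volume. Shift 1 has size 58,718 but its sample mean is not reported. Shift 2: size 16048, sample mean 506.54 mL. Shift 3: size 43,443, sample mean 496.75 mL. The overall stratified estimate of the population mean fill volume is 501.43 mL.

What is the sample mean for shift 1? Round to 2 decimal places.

503.50

N = 58718 + 16048 + 43443 = 118209.
Overall total = μ·N = 501.43·118209 = 59273538.87.
Subtract the known strata: 16048·506.54 + 43443·496.75 = 29709264.17.
Remaining total for shift 1: 59273538.87 − 29709264.17 = 29564274.7.
Divide by its size: 29564274.7 / 58718 = 503.4959... → 503.50.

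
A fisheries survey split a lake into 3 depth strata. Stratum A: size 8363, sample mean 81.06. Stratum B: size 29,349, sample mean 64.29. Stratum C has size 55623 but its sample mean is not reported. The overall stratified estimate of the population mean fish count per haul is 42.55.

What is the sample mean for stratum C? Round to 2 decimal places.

25.29

N = 8363 + 29349 + 55623 = 93335.
Overall total = μ·N = 42.55·93335 = 3971404.25.
Subtract the known strata: 8363·81.06 + 29349·64.29 = 2564751.99.
Remaining total for stratum C: 3971404.25 − 2564751.99 = 1406652.26.
Divide by its size: 1406652.26 / 55623 = 25.2890... → 25.29.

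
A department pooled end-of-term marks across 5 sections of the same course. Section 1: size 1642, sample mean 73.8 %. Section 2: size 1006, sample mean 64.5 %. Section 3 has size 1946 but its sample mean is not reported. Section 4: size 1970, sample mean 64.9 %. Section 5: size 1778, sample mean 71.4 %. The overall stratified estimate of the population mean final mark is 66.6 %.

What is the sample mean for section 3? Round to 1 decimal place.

N = 1642 + 1006 + 1946 + 1970 + 1778 = 8342.
Overall total = μ·N = 66.6·8342 = 555577.2.
Subtract the known strata: 1642·73.8 + 1006·64.5 + 1970·64.9 + 1778·71.4 = 440868.8.
Remaining total for section 3: 555577.2 − 440868.8 = 114708.4.
Divide by its size: 114708.4 / 1946 = 58.946... → 58.9.

58.9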